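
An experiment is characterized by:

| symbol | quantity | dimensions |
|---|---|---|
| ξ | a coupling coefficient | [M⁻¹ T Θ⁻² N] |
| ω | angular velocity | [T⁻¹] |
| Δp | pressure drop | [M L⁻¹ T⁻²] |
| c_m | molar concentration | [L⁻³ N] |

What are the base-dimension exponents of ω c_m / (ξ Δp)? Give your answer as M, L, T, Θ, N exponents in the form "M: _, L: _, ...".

M: 0, L: -2, T: 0, Θ: 2, N: 0

Collect each base-dimension exponent across the product:
  M: −(-1) + (0) − (1) + (0) = 0
  L: −(0) + (0) − (-1) + (-3) = -2
  T: −(1) + (-1) − (-2) + (0) = 0
  Θ: −(-2) + (0) − (0) + (0) = 2
  N: −(1) + (0) − (0) + (1) = 0
So the dimensions are [L⁻² Θ²].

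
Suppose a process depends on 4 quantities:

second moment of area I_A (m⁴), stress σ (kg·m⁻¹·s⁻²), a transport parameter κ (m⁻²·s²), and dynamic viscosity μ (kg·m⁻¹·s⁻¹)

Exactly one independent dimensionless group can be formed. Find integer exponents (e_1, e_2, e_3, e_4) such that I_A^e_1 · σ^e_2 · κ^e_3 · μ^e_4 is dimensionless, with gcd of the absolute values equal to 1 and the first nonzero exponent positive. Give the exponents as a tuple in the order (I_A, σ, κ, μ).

(1, 4, 2, -4)

M: e_1·(0) + e_2·(1) + e_3·(0) + e_4·(1) = 0
L: e_1·(4) + e_2·(-1) + e_3·(-2) + e_4·(-1) = 0
T: e_1·(0) + e_2·(-2) + e_3·(2) + e_4·(-1) = 0
Solving this homogeneous linear system for the smallest-integer solution (first nonzero entry positive) gives (1, 4, 2, -4).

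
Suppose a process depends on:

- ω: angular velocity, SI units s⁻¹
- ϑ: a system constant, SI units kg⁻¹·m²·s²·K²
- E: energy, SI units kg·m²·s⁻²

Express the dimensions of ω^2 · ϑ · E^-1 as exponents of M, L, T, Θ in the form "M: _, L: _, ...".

M: -2, L: 0, T: 2, Θ: 2

Collect each base-dimension exponent across the product:
  M: 2·(0) + (-1) − (1) = -2
  L: 2·(0) + (2) − (2) = 0
  T: 2·(-1) + (2) − (-2) = 2
  Θ: 2·(0) + (2) − (0) = 2
So the dimensions are [M⁻² T² Θ²].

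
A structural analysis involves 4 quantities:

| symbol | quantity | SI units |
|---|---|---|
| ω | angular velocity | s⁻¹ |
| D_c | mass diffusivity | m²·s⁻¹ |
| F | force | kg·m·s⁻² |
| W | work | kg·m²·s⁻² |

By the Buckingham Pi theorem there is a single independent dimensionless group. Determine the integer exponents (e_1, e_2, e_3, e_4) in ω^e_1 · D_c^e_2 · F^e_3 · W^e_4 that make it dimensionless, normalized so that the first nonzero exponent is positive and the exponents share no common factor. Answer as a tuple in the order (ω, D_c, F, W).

(1, -1, -2, 2)

M: e_1·(0) + e_2·(0) + e_3·(1) + e_4·(1) = 0
L: e_1·(0) + e_2·(2) + e_3·(1) + e_4·(2) = 0
T: e_1·(-1) + e_2·(-1) + e_3·(-2) + e_4·(-2) = 0
Solving this homogeneous linear system for the smallest-integer solution (first nonzero entry positive) gives (1, -1, -2, 2).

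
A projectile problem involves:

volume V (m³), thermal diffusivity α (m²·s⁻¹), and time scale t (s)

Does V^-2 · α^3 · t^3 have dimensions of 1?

yes

Sum the exponent of each base dimension across the product:
  L: −2·[V]_L + 3·[α]_L + 3·[t]_L = −2·(3) + 3·(2) + 3·(0) = 0
  T: −2·[V]_T + 3·[α]_T + 3·[t]_T = −2·(0) + 3·(-1) + 3·(1) = 0
All base exponents vanish — dimensionless.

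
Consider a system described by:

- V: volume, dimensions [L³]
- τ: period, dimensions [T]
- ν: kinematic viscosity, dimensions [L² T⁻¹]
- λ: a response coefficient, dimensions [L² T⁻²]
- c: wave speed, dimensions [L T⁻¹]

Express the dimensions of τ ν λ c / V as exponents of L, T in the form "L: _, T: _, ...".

L: 2, T: -3

Collect each base-dimension exponent across the product:
  L: −(3) + (0) + (2) + (2) + (1) = 2
  T: −(0) + (1) + (-1) + (-2) + (-1) = -3
So the dimensions are [L² T⁻³].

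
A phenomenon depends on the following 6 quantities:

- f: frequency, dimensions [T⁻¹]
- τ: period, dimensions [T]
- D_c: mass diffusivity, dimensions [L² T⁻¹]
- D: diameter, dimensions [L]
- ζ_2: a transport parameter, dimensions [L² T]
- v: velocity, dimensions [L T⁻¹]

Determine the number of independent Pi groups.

There are 6 variables and 2 base dimensions (L, T).
The dimension matrix has rank 2.
Independent dimensionless groups: 6 − 2 = 4.

4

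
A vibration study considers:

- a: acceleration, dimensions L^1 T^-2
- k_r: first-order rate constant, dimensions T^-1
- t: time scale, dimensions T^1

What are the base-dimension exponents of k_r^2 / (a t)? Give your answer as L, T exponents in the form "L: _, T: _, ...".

L: -1, T: -1

Collect each base-dimension exponent across the product:
  L: −(1) + 2·(0) − (0) = -1
  T: −(-2) + 2·(-1) − (1) = -1
So the dimensions are [L⁻¹ T⁻¹].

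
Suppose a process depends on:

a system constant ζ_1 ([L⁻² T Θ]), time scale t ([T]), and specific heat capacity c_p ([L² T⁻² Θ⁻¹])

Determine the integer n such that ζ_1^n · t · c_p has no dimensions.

Balance the L exponent: (-2)·n from ζ_1, plus (0) + (2) = 2 from the rest, must sum to zero.
-2n + 2 = 0, so n = 1.

1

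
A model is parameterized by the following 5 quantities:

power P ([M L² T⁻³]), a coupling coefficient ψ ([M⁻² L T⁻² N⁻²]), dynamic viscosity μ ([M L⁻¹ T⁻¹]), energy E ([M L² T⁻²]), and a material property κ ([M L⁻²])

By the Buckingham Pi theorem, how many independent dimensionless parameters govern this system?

1

There are 5 variables and 4 base dimensions (M, L, T, N).
The dimension matrix has rank 4.
Independent dimensionless groups: 5 − 4 = 1.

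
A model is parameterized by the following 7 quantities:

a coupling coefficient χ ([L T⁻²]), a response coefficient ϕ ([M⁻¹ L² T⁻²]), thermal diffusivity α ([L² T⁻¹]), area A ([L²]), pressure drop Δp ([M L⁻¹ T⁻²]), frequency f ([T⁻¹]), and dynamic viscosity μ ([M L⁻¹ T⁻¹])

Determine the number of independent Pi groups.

4

There are 7 variables and 3 base dimensions (M, L, T).
The dimension matrix has rank 3.
Independent dimensionless groups: 7 − 3 = 4.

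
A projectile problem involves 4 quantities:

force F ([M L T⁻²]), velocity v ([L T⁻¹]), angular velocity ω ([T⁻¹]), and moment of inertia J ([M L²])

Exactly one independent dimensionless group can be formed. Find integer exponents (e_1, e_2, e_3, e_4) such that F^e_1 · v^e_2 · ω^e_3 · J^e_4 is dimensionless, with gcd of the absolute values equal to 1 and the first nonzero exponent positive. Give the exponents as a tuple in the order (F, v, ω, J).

(1, 1, -3, -1)

M: e_1·(1) + e_2·(0) + e_3·(0) + e_4·(1) = 0
L: e_1·(1) + e_2·(1) + e_3·(0) + e_4·(2) = 0
T: e_1·(-2) + e_2·(-1) + e_3·(-1) + e_4·(0) = 0
Solving this homogeneous linear system for the smallest-integer solution (first nonzero entry positive) gives (1, 1, -3, -1).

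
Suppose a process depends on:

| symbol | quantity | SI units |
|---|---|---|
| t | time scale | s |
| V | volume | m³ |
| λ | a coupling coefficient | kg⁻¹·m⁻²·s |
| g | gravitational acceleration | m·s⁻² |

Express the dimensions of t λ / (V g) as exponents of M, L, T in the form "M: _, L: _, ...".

Collect each base-dimension exponent across the product:
  M: (0) − (0) + (-1) − (0) = -1
  L: (0) − (3) + (-2) − (1) = -6
  T: (1) − (0) + (1) − (-2) = 4
So the dimensions are [M⁻¹ L⁻⁶ T⁴].

M: -1, L: -6, T: 4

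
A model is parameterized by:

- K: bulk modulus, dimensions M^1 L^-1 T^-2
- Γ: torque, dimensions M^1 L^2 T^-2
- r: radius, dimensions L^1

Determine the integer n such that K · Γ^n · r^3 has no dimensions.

-1

Balance the M exponent: (1)·n from Γ, plus (1) + 3·(0) = 1 from the rest, must sum to zero.
n + 1 = 0, so n = -1.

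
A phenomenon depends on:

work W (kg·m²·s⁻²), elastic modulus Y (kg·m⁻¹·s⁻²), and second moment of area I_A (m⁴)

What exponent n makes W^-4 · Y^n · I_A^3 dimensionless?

Balance the M exponent: (1)·n from Y, plus −4·(1) + 3·(0) = -4 from the rest, must sum to zero.
n − 4 = 0, so n = 4.

4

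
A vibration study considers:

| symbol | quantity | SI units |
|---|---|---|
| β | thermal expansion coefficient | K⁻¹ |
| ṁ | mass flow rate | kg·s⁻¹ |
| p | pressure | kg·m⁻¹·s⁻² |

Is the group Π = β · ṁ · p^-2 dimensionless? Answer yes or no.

no

Sum the exponent of each base dimension across the product:
  M: [β]_M + [ṁ]_M − 2·[p]_M = (0) + (1) − 2·(1) = -1
  L: [β]_L + [ṁ]_L − 2·[p]_L = (0) + (0) − 2·(-1) = 2
  T: [β]_T + [ṁ]_T − 2·[p]_T = (0) + (-1) − 2·(-2) = 3
  Θ: [β]_Θ + [ṁ]_Θ − 2·[p]_Θ = (-1) + (0) − 2·(0) = -1
Net dimensions [M⁻¹ L² T³ Θ⁻¹] ≠ [1] — not dimensionless.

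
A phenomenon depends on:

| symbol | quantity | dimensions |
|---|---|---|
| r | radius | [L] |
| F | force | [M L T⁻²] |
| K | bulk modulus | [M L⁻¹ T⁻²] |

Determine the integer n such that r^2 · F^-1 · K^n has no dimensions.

Balance the M exponent: (1)·n from K, plus 2·(0) − (1) = -1 from the rest, must sum to zero.
n − 1 = 0, so n = 1.

1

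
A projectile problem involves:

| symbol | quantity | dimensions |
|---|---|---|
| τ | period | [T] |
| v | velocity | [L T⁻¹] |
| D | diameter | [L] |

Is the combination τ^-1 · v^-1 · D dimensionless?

Sum the exponent of each base dimension across the product:
  L: −[τ]_L − [v]_L + [D]_L = −(0) − (1) + (1) = 0
  T: −[τ]_T − [v]_T + [D]_T = −(1) − (-1) + (0) = 0
All base exponents vanish — dimensionless.

yes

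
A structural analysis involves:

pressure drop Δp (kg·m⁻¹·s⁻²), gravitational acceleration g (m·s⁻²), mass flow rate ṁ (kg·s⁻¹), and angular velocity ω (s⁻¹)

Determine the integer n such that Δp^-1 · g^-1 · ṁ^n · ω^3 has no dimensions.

Balance the M exponent: (1)·n from ṁ, plus −(1) − (0) + 3·(0) = -1 from the rest, must sum to zero.
n − 1 = 0, so n = 1.

1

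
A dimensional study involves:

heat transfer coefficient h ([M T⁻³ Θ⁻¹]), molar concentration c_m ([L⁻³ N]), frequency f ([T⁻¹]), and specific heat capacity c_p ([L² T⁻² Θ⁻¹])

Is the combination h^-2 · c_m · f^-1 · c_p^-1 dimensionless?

Sum the exponent of each base dimension across the product:
  M: −2·[h]_M + [c_m]_M − [f]_M − [c_p]_M = −2·(1) + (0) − (0) − (0) = -2
  L: −2·[h]_L + [c_m]_L − [f]_L − [c_p]_L = −2·(0) + (-3) − (0) − (2) = -5
  T: −2·[h]_T + [c_m]_T − [f]_T − [c_p]_T = −2·(-3) + (0) − (-1) − (-2) = 9
  Θ: −2·[h]_Θ + [c_m]_Θ − [f]_Θ − [c_p]_Θ = −2·(-1) + (0) − (0) − (-1) = 3
  N: −2·[h]_N + [c_m]_N − [f]_N − [c_p]_N = −2·(0) + (1) − (0) − (0) = 1
Net dimensions [M⁻² L⁻⁵ T⁹ Θ³ N] ≠ [1] — not dimensionless.

no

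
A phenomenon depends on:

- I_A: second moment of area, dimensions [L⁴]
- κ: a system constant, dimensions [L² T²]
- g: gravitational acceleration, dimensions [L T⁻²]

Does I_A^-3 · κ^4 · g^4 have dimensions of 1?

Sum the exponent of each base dimension across the product:
  L: −3·[I_A]_L + 4·[κ]_L + 4·[g]_L = −3·(4) + 4·(2) + 4·(1) = 0
  T: −3·[I_A]_T + 4·[κ]_T + 4·[g]_T = −3·(0) + 4·(2) + 4·(-2) = 0
All base exponents vanish — dimensionless.

yes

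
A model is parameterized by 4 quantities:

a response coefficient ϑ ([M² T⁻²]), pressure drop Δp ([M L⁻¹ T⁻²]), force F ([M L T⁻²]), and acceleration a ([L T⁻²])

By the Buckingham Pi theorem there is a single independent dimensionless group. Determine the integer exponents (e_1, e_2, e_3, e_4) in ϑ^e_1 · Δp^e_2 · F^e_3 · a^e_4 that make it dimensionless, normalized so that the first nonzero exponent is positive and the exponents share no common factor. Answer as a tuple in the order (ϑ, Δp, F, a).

(2, -1, -3, 2)

M: e_1·(2) + e_2·(1) + e_3·(1) + e_4·(0) = 0
L: e_1·(0) + e_2·(-1) + e_3·(1) + e_4·(1) = 0
T: e_1·(-2) + e_2·(-2) + e_3·(-2) + e_4·(-2) = 0
Solving this homogeneous linear system for the smallest-integer solution (first nonzero entry positive) gives (2, -1, -3, 2).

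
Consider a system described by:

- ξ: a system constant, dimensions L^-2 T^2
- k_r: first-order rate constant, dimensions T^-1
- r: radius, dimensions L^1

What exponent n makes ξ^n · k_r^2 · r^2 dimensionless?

1

Balance the L exponent: (-2)·n from ξ, plus 2·(0) + 2·(1) = 2 from the rest, must sum to zero.
-2n + 2 = 0, so n = 1.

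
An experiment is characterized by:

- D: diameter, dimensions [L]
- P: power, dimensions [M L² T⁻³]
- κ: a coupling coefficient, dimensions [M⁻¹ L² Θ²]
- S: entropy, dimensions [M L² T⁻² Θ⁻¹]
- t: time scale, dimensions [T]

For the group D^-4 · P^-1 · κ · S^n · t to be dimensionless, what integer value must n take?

Balance the M exponent: (1)·n from S, plus −4·(0) − (1) + (-1) + (0) = -2 from the rest, must sum to zero.
n − 2 = 0, so n = 2.

2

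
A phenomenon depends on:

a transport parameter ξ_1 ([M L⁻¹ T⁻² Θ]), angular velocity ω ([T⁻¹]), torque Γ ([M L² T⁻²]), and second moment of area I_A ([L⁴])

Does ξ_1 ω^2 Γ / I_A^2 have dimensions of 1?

no

Sum the exponent of each base dimension across the product:
  M: [ξ_1]_M + 2·[ω]_M + [Γ]_M − 2·[I_A]_M = (1) + 2·(0) + (1) − 2·(0) = 2
  L: [ξ_1]_L + 2·[ω]_L + [Γ]_L − 2·[I_A]_L = (-1) + 2·(0) + (2) − 2·(4) = -7
  T: [ξ_1]_T + 2·[ω]_T + [Γ]_T − 2·[I_A]_T = (-2) + 2·(-1) + (-2) − 2·(0) = -6
  Θ: [ξ_1]_Θ + 2·[ω]_Θ + [Γ]_Θ − 2·[I_A]_Θ = (1) + 2·(0) + (0) − 2·(0) = 1
Net dimensions [M² L⁻⁷ T⁻⁶ Θ] ≠ [1] — not dimensionless.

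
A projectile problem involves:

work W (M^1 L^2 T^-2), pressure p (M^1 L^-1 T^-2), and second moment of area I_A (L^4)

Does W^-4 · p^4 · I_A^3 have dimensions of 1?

yes

Sum the exponent of each base dimension across the product:
  M: −4·[W]_M + 4·[p]_M + 3·[I_A]_M = −4·(1) + 4·(1) + 3·(0) = 0
  L: −4·[W]_L + 4·[p]_L + 3·[I_A]_L = −4·(2) + 4·(-1) + 3·(4) = 0
  T: −4·[W]_T + 4·[p]_T + 3·[I_A]_T = −4·(-2) + 4·(-2) + 3·(0) = 0
All base exponents vanish — dimensionless.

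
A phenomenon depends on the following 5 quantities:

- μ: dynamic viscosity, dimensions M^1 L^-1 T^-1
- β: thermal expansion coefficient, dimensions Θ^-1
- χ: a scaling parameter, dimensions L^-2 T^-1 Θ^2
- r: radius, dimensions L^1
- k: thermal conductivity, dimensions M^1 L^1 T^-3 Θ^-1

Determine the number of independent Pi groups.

There are 5 variables and 4 base dimensions (M, L, T, Θ).
The dimension matrix has rank 4.
Independent dimensionless groups: 5 − 4 = 1.

1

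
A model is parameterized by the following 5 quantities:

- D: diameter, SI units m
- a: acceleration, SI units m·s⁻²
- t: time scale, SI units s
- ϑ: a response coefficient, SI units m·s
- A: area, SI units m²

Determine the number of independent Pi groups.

3

There are 5 variables and 2 base dimensions (L, T).
The dimension matrix has rank 2.
Independent dimensionless groups: 5 − 2 = 3.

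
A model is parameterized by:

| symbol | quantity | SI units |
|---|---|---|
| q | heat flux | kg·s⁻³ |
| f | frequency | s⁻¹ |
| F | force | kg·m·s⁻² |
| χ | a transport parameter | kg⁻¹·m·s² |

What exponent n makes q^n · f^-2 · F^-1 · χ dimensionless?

2

Balance the M exponent: (1)·n from q, plus −2·(0) − (1) + (-1) = -2 from the rest, must sum to zero.
n − 2 = 0, so n = 2.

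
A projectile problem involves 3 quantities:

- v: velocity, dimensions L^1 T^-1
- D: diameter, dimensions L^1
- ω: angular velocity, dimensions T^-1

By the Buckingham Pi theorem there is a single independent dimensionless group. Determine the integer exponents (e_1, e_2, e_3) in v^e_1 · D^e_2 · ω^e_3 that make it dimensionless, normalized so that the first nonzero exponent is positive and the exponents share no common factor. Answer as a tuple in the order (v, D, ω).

L: e_1·(1) + e_2·(1) + e_3·(0) = 0
T: e_1·(-1) + e_2·(0) + e_3·(-1) = 0
Solving this homogeneous linear system for the smallest-integer solution (first nonzero entry positive) gives (1, -1, -1).

(1, -1, -1)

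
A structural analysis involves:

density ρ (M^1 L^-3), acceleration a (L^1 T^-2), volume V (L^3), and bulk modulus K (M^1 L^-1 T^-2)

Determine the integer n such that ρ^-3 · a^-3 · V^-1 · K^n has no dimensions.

Balance the M exponent: (1)·n from K, plus −3·(1) − 3·(0) − (0) = -3 from the rest, must sum to zero.
n − 3 = 0, so n = 3.

3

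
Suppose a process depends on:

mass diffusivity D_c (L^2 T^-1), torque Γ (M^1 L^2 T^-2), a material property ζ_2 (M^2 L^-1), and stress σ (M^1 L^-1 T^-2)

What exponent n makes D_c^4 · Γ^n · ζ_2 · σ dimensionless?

-3

Balance the M exponent: (1)·n from Γ, plus 4·(0) + (2) + (1) = 3 from the rest, must sum to zero.
n + 3 = 0, so n = -3.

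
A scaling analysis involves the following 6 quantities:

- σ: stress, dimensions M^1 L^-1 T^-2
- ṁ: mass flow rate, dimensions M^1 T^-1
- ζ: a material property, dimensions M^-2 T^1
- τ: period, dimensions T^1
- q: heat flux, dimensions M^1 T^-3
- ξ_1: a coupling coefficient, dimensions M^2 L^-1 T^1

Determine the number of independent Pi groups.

3

There are 6 variables and 3 base dimensions (M, L, T).
The dimension matrix has rank 3.
Independent dimensionless groups: 6 − 3 = 3.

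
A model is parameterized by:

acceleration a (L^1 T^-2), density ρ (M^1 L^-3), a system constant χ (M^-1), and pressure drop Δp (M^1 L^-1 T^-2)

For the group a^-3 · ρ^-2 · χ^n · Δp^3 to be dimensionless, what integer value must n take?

Balance the M exponent: (-1)·n from χ, plus −3·(0) − 2·(1) + 3·(1) = 1 from the rest, must sum to zero.
−n + 1 = 0, so n = 1.

1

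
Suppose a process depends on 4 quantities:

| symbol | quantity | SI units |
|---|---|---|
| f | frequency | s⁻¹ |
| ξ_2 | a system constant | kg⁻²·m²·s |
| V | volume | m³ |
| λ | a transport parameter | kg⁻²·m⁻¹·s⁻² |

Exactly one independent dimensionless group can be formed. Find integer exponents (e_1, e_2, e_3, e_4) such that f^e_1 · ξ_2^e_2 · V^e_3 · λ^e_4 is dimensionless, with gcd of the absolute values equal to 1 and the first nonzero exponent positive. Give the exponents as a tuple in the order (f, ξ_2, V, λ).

M: e_1·(0) + e_2·(-2) + e_3·(0) + e_4·(-2) = 0
L: e_1·(0) + e_2·(2) + e_3·(3) + e_4·(-1) = 0
T: e_1·(-1) + e_2·(1) + e_3·(0) + e_4·(-2) = 0
Solving this homogeneous linear system for the smallest-integer solution (first nonzero entry positive) gives (3, 1, -1, -1).

(3, 1, -1, -1)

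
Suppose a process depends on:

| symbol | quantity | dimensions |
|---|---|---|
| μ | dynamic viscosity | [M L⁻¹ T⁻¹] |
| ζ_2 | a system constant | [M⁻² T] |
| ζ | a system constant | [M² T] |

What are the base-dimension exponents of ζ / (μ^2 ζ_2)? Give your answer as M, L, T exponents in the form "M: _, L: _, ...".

M: 2, L: 2, T: 2

Collect each base-dimension exponent across the product:
  M: −2·(1) − (-2) + (2) = 2
  L: −2·(-1) − (0) + (0) = 2
  T: −2·(-1) − (1) + (1) = 2
So the dimensions are [M² L² T²].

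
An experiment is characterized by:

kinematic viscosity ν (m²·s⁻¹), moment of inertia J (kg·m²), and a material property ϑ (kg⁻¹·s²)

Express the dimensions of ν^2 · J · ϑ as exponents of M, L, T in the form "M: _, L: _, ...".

Collect each base-dimension exponent across the product:
  M: 2·(0) + (1) + (-1) = 0
  L: 2·(2) + (2) + (0) = 6
  T: 2·(-1) + (0) + (2) = 0
So the dimensions are [L⁶].

M: 0, L: 6, T: 0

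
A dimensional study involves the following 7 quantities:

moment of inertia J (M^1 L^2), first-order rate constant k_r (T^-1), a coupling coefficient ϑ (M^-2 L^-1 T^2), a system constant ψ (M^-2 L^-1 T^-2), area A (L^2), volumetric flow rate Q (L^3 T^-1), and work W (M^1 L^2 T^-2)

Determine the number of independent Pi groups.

There are 7 variables and 3 base dimensions (M, L, T).
The dimension matrix has rank 3.
Independent dimensionless groups: 7 − 3 = 4.

4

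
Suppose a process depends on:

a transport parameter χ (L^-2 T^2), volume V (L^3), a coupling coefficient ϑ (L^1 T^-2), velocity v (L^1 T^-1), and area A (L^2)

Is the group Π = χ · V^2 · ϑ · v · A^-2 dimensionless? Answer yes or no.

Sum the exponent of each base dimension across the product:
  L: [χ]_L + 2·[V]_L + [ϑ]_L + [v]_L − 2·[A]_L = (-2) + 2·(3) + (1) + (1) − 2·(2) = 2
  T: [χ]_T + 2·[V]_T + [ϑ]_T + [v]_T − 2·[A]_T = (2) + 2·(0) + (-2) + (-1) − 2·(0) = -1
Net dimensions [L² T⁻¹] ≠ [1] — not dimensionless.

no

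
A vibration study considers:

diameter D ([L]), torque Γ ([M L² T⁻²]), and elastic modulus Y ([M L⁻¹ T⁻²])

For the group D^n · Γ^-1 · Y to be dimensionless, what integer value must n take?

Balance the L exponent: (1)·n from D, plus −(2) + (-1) = -3 from the rest, must sum to zero.
n − 3 = 0, so n = 3.

3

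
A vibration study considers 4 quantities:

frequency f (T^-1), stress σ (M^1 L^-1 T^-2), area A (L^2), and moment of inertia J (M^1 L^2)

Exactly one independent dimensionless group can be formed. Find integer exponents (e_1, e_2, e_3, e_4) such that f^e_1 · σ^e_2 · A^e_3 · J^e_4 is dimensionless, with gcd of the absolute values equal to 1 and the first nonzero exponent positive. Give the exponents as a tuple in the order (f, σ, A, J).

(4, -2, -3, 2)

M: e_1·(0) + e_2·(1) + e_3·(0) + e_4·(1) = 0
L: e_1·(0) + e_2·(-1) + e_3·(2) + e_4·(2) = 0
T: e_1·(-1) + e_2·(-2) + e_3·(0) + e_4·(0) = 0
Solving this homogeneous linear system for the smallest-integer solution (first nonzero entry positive) gives (4, -2, -3, 2).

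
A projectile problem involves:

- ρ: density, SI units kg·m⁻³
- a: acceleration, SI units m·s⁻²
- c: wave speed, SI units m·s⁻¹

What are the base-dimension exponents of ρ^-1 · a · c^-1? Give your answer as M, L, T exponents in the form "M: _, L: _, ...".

Collect each base-dimension exponent across the product:
  M: −(1) + (0) − (0) = -1
  L: −(-3) + (1) − (1) = 3
  T: −(0) + (-2) − (-1) = -1
So the dimensions are [M⁻¹ L³ T⁻¹].

M: -1, L: 3, T: -1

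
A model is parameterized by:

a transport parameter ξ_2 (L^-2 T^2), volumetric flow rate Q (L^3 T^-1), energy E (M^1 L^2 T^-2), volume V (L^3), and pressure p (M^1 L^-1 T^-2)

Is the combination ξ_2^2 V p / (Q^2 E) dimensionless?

no

Sum the exponent of each base dimension across the product:
  M: 2·[ξ_2]_M − 2·[Q]_M − [E]_M + [V]_M + [p]_M = 2·(0) − 2·(0) − (1) + (0) + (1) = 0
  L: 2·[ξ_2]_L − 2·[Q]_L − [E]_L + [V]_L + [p]_L = 2·(-2) − 2·(3) − (2) + (3) + (-1) = -10
  T: 2·[ξ_2]_T − 2·[Q]_T − [E]_T + [V]_T + [p]_T = 2·(2) − 2·(-1) − (-2) + (0) + (-2) = 6
Net dimensions [L⁻¹⁰ T⁶] ≠ [1] — not dimensionless.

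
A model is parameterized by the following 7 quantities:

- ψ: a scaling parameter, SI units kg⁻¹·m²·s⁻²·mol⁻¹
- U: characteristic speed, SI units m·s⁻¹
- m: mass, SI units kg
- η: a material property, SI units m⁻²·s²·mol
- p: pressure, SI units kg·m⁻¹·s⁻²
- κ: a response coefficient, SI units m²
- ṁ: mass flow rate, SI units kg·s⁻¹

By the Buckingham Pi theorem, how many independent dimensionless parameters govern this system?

3

There are 7 variables and 4 base dimensions (M, L, T, N).
The dimension matrix has rank 4.
Independent dimensionless groups: 7 − 4 = 3.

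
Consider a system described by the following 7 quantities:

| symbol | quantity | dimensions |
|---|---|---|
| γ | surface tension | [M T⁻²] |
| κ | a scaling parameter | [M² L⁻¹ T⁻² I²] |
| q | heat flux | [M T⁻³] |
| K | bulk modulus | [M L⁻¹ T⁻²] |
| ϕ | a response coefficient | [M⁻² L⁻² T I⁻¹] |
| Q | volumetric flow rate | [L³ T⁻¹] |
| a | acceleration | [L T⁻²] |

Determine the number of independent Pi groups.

3

There are 7 variables and 4 base dimensions (M, L, T, I).
The dimension matrix has rank 4.
Independent dimensionless groups: 7 − 4 = 3.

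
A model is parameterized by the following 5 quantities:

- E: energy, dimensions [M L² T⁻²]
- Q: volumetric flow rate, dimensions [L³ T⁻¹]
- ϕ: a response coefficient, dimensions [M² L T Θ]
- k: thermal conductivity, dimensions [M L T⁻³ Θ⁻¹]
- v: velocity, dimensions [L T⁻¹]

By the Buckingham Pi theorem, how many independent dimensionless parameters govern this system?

There are 5 variables and 4 base dimensions (M, L, T, Θ).
The dimension matrix has rank 4.
Independent dimensionless groups: 5 − 4 = 1.

1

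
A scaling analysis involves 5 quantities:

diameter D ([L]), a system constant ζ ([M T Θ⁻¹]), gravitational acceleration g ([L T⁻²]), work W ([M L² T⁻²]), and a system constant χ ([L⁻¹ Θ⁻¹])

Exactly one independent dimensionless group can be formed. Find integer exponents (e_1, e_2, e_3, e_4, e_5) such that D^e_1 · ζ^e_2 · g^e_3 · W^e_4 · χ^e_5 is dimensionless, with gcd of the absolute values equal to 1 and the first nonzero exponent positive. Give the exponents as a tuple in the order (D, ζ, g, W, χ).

(1, -2, -3, 2, 2)

M: e_1·(0) + e_2·(1) + e_3·(0) + e_4·(1) + e_5·(0) = 0
L: e_1·(1) + e_2·(0) + e_3·(1) + e_4·(2) + e_5·(-1) = 0
T: e_1·(0) + e_2·(1) + e_3·(-2) + e_4·(-2) + e_5·(0) = 0
Θ: e_1·(0) + e_2·(-1) + e_3·(0) + e_4·(0) + e_5·(-1) = 0
Solving this homogeneous linear system for the smallest-integer solution (first nonzero entry positive) gives (1, -2, -3, 2, 2).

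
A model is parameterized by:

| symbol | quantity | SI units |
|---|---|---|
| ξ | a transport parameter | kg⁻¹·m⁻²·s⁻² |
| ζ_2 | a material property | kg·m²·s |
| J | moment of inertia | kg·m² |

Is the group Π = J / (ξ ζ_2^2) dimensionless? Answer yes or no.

Sum the exponent of each base dimension across the product:
  M: −[ξ]_M − 2·[ζ_2]_M + [J]_M = −(-1) − 2·(1) + (1) = 0
  L: −[ξ]_L − 2·[ζ_2]_L + [J]_L = −(-2) − 2·(2) + (2) = 0
  T: −[ξ]_T − 2·[ζ_2]_T + [J]_T = −(-2) − 2·(1) + (0) = 0
All base exponents vanish — dimensionless.

yes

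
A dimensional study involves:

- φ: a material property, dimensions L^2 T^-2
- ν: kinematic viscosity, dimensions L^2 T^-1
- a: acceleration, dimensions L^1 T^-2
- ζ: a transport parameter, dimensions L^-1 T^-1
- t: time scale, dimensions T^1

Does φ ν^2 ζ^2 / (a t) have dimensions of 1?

no

Sum the exponent of each base dimension across the product:
  L: [φ]_L + 2·[ν]_L − [a]_L + 2·[ζ]_L − [t]_L = (2) + 2·(2) − (1) + 2·(-1) − (0) = 3
  T: [φ]_T + 2·[ν]_T − [a]_T + 2·[ζ]_T − [t]_T = (-2) + 2·(-1) − (-2) + 2·(-1) − (1) = -5
Net dimensions [L³ T⁻⁵] ≠ [1] — not dimensionless.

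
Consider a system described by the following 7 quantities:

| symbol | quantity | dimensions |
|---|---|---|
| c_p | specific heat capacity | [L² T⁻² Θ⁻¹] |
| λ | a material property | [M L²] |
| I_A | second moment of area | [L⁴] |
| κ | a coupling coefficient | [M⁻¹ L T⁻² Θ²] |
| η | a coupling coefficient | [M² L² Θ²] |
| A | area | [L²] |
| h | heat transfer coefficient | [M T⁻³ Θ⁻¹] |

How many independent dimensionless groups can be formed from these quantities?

3

There are 7 variables and 4 base dimensions (M, L, T, Θ).
The dimension matrix has rank 4.
Independent dimensionless groups: 7 − 4 = 3.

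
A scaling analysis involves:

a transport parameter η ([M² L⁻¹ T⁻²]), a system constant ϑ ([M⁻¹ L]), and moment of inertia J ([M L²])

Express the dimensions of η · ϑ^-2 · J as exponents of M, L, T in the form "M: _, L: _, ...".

M: 5, L: -1, T: -2

Collect each base-dimension exponent across the product:
  M: (2) − 2·(-1) + (1) = 5
  L: (-1) − 2·(1) + (2) = -1
  T: (-2) − 2·(0) + (0) = -2
So the dimensions are [M⁵ L⁻¹ T⁻²].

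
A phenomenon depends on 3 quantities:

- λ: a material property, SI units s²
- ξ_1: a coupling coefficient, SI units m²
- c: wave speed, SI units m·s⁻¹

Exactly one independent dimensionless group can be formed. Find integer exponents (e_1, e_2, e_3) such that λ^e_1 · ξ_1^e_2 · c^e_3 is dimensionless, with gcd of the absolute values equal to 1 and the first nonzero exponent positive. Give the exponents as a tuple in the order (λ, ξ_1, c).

(1, -1, 2)

L: e_1·(0) + e_2·(2) + e_3·(1) = 0
T: e_1·(2) + e_2·(0) + e_3·(-1) = 0
Solving this homogeneous linear system for the smallest-integer solution (first nonzero entry positive) gives (1, -1, 2).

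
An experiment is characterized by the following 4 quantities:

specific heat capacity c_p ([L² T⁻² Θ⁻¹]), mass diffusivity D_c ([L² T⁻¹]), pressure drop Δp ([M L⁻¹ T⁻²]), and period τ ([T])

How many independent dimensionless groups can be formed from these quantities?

0

There are 4 variables and 4 base dimensions (M, L, T, Θ).
The dimension matrix has rank 4.
Independent dimensionless groups: 4 − 4 = 0.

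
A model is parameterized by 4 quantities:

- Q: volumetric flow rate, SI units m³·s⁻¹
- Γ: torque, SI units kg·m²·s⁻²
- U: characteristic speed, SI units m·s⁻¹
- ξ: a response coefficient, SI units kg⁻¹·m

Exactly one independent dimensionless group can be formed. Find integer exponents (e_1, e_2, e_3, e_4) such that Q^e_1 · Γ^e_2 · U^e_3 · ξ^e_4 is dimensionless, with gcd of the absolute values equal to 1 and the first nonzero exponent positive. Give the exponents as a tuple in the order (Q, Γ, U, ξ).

M: e_1·(0) + e_2·(1) + e_3·(0) + e_4·(-1) = 0
L: e_1·(3) + e_2·(2) + e_3·(1) + e_4·(1) = 0
T: e_1·(-1) + e_2·(-2) + e_3·(-1) + e_4·(0) = 0
Solving this homogeneous linear system for the smallest-integer solution (first nonzero entry positive) gives (1, -2, 3, -2).

(1, -2, 3, -2)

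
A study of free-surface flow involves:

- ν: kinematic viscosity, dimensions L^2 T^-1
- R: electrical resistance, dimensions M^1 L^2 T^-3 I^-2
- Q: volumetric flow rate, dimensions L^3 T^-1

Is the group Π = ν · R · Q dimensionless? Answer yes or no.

no

Sum the exponent of each base dimension across the product:
  M: [ν]_M + [R]_M + [Q]_M = (0) + (1) + (0) = 1
  L: [ν]_L + [R]_L + [Q]_L = (2) + (2) + (3) = 7
  T: [ν]_T + [R]_T + [Q]_T = (-1) + (-3) + (-1) = -5
  I: [ν]_I + [R]_I + [Q]_I = (0) + (-2) + (0) = -2
Net dimensions [M L⁷ T⁻⁵ I⁻²] ≠ [1] — not dimensionless.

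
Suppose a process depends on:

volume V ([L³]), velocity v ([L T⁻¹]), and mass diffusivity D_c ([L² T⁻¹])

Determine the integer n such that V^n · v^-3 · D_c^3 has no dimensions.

-1

Balance the L exponent: (3)·n from V, plus −3·(1) + 3·(2) = 3 from the rest, must sum to zero.
3n + 3 = 0, so n = -1.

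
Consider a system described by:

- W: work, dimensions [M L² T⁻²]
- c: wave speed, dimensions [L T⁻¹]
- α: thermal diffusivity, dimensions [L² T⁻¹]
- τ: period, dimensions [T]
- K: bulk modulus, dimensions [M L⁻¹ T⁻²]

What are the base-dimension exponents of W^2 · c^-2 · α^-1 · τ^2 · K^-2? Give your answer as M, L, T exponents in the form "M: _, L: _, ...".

M: 0, L: 2, T: 5

Collect each base-dimension exponent across the product:
  M: 2·(1) − 2·(0) − (0) + 2·(0) − 2·(1) = 0
  L: 2·(2) − 2·(1) − (2) + 2·(0) − 2·(-1) = 2
  T: 2·(-2) − 2·(-1) − (-1) + 2·(1) − 2·(-2) = 5
So the dimensions are [L² T⁵].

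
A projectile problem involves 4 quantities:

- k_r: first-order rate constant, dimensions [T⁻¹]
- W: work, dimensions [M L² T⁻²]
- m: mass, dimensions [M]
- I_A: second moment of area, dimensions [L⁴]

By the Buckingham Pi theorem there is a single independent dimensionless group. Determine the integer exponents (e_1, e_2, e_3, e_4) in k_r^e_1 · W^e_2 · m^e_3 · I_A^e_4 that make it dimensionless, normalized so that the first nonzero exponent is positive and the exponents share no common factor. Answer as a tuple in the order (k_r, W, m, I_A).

(4, -2, 2, 1)

M: e_1·(0) + e_2·(1) + e_3·(1) + e_4·(0) = 0
L: e_1·(0) + e_2·(2) + e_3·(0) + e_4·(4) = 0
T: e_1·(-1) + e_2·(-2) + e_3·(0) + e_4·(0) = 0
Solving this homogeneous linear system for the smallest-integer solution (first nonzero entry positive) gives (4, -2, 2, 1).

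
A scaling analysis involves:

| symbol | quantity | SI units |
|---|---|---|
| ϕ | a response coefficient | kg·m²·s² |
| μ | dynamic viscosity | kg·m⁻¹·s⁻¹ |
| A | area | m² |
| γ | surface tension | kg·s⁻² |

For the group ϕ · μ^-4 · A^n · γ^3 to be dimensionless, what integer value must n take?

Balance the L exponent: (2)·n from A, plus (2) − 4·(-1) + 3·(0) = 6 from the rest, must sum to zero.
2n + 6 = 0, so n = -3.

-3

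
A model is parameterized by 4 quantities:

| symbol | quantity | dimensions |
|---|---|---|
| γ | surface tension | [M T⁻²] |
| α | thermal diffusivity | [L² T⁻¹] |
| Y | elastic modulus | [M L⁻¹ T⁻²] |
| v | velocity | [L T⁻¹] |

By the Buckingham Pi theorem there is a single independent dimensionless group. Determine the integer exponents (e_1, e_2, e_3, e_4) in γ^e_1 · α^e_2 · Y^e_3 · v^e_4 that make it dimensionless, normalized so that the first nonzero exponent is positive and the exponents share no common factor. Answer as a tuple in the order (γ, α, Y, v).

M: e_1·(1) + e_2·(0) + e_3·(1) + e_4·(0) = 0
L: e_1·(0) + e_2·(2) + e_3·(-1) + e_4·(1) = 0
T: e_1·(-2) + e_2·(-1) + e_3·(-2) + e_4·(-1) = 0
Solving this homogeneous linear system for the smallest-integer solution (first nonzero entry positive) gives (1, -1, -1, 1).

(1, -1, -1, 1)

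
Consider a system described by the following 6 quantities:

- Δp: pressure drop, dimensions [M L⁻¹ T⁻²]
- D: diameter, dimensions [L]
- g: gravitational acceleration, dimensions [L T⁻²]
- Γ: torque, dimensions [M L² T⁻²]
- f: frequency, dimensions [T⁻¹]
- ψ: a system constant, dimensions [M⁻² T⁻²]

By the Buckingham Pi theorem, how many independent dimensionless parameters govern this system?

There are 6 variables and 3 base dimensions (M, L, T).
The dimension matrix has rank 3.
Independent dimensionless groups: 6 − 3 = 3.

3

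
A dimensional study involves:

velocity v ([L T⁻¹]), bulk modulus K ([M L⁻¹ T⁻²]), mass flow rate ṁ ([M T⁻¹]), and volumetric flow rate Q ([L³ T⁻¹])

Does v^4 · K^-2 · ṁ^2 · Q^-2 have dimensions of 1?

Sum the exponent of each base dimension across the product:
  M: 4·[v]_M − 2·[K]_M + 2·[ṁ]_M − 2·[Q]_M = 4·(0) − 2·(1) + 2·(1) − 2·(0) = 0
  L: 4·[v]_L − 2·[K]_L + 2·[ṁ]_L − 2·[Q]_L = 4·(1) − 2·(-1) + 2·(0) − 2·(3) = 0
  T: 4·[v]_T − 2·[K]_T + 2·[ṁ]_T − 2·[Q]_T = 4·(-1) − 2·(-2) + 2·(-1) − 2·(-1) = 0
  Θ: 4·[v]_Θ − 2·[K]_Θ + 2·[ṁ]_Θ − 2·[Q]_Θ = 4·(0) − 2·(0) + 2·(0) − 2·(0) = 0
All base exponents vanish — dimensionless.

yes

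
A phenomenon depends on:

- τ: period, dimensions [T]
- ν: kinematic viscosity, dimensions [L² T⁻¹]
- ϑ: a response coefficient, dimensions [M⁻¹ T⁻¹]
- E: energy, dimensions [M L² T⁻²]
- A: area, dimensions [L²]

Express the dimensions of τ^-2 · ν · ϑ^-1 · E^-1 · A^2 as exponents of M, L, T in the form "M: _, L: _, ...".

Collect each base-dimension exponent across the product:
  M: −2·(0) + (0) − (-1) − (1) + 2·(0) = 0
  L: −2·(0) + (2) − (0) − (2) + 2·(2) = 4
  T: −2·(1) + (-1) − (-1) − (-2) + 2·(0) = 0
So the dimensions are [L⁴].

M: 0, L: 4, T: 0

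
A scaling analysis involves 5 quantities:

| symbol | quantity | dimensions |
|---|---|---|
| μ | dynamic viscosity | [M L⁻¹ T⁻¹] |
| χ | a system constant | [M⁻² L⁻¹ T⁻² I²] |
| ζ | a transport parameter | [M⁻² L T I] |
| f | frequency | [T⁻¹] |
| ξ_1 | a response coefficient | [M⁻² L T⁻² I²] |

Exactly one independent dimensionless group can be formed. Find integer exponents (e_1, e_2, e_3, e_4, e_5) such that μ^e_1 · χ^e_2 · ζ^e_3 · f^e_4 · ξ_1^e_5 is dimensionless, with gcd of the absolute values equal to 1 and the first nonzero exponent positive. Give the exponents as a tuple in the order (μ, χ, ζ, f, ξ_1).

M: e_1·(1) + e_2·(-2) + e_3·(-2) + e_4·(0) + e_5·(-2) = 0
L: e_1·(-1) + e_2·(-1) + e_3·(1) + e_4·(0) + e_5·(1) = 0
T: e_1·(-1) + e_2·(-2) + e_3·(1) + e_4·(-1) + e_5·(-2) = 0
I: e_1·(0) + e_2·(2) + e_3·(1) + e_4·(0) + e_5·(2) = 0
Solving this homogeneous linear system for the smallest-integer solution (first nonzero entry positive) gives (4, -1, 4, 4, -1).

(4, -1, 4, 4, -1)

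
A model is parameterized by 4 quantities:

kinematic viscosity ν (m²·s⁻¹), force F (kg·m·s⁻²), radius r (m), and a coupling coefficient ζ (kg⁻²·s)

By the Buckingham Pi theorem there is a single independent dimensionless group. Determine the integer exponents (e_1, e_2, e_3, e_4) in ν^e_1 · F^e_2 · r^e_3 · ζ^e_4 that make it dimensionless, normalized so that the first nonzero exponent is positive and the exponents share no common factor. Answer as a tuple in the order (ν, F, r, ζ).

M: e_1·(0) + e_2·(1) + e_3·(0) + e_4·(-2) = 0
L: e_1·(2) + e_2·(1) + e_3·(1) + e_4·(0) = 0
T: e_1·(-1) + e_2·(-2) + e_3·(0) + e_4·(1) = 0
Solving this homogeneous linear system for the smallest-integer solution (first nonzero entry positive) gives (3, -2, -4, -1).

(3, -2, -4, -1)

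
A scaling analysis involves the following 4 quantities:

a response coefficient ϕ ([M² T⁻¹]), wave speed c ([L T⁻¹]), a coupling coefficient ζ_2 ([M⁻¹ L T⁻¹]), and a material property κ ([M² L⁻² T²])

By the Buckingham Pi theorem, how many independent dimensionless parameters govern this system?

There are 4 variables and 3 base dimensions (M, L, T).
The dimension matrix has rank 3.
Independent dimensionless groups: 4 − 3 = 1.

1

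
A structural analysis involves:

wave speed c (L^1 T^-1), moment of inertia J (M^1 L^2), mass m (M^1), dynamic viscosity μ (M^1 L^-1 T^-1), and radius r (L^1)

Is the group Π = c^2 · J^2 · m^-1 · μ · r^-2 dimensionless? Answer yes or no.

Sum the exponent of each base dimension across the product:
  M: 2·[c]_M + 2·[J]_M − [m]_M + [μ]_M − 2·[r]_M = 2·(0) + 2·(1) − (1) + (1) − 2·(0) = 2
  L: 2·[c]_L + 2·[J]_L − [m]_L + [μ]_L − 2·[r]_L = 2·(1) + 2·(2) − (0) + (-1) − 2·(1) = 3
  T: 2·[c]_T + 2·[J]_T − [m]_T + [μ]_T − 2·[r]_T = 2·(-1) + 2·(0) − (0) + (-1) − 2·(0) = -3
Net dimensions [M² L³ T⁻³] ≠ [1] — not dimensionless.

no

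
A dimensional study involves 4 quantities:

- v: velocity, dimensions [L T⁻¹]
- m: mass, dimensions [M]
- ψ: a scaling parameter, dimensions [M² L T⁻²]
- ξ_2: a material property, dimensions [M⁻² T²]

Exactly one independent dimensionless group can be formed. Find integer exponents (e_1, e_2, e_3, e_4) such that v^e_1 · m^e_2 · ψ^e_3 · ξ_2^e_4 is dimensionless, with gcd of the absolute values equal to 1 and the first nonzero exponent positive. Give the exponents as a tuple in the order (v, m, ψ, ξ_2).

(2, 2, -2, -1)

M: e_1·(0) + e_2·(1) + e_3·(2) + e_4·(-2) = 0
L: e_1·(1) + e_2·(0) + e_3·(1) + e_4·(0) = 0
T: e_1·(-1) + e_2·(0) + e_3·(-2) + e_4·(2) = 0
Solving this homogeneous linear system for the smallest-integer solution (first nonzero entry positive) gives (2, 2, -2, -1).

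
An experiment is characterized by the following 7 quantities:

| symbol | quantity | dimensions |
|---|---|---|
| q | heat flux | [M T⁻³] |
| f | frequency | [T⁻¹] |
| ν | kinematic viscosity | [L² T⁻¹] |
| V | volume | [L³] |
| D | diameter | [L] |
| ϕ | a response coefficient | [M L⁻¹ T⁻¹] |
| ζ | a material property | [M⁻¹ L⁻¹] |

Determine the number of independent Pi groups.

There are 7 variables and 3 base dimensions (M, L, T).
The dimension matrix has rank 3.
Independent dimensionless groups: 7 − 3 = 4.

4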